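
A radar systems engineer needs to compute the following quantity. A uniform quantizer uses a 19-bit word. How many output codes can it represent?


Number of quantization levels = 2^N
= 2^19
= 524288

524288


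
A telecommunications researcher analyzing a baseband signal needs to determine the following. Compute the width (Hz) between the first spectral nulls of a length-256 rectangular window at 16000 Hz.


Main lobe width for a rectangular window:
Width = 2 * fs / N
      = 2 * 16000 / 256
      = 32000 / 256
      = 125.0 Hz

125.0 Hz


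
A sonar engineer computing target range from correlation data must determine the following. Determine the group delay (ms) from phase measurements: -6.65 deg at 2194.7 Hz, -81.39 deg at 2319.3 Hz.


Group delay from phase difference:
tau = -d(phi)/d(omega)
d(phi) = -74.74 deg = -1.304459 rad
d(omega) = 2*pi*(2319.3 - 2194.7) = 782.8849 rad/s
tau = -(-1.304459) / 782.8849
    = 1.6662 ms

1.6662 ms


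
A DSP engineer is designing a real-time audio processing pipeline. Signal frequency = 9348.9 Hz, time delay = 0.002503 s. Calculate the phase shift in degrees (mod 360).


Phase shift from frequency and time delay:
phi = 360 * f * t_delay
    = 360 * 9348.9 * 0.002503
    = 8424.11 degrees
    mod 360 = 144.11 degrees

144.11 degrees


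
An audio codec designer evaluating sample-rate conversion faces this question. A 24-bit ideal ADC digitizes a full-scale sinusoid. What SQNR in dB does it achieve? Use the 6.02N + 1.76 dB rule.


Theoretical SNR for a full-scale sinusoid:
SNR = 6.02 * N + 1.76
    = 6.02 * 24 + 1.76
    = 144.48 + 1.76
    = 146.24 dB

146.24 dB


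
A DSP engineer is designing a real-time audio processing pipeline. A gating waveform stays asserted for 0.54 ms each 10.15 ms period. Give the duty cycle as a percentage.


Duty cycle as a percentage:
DC = (t_on / T) * 100
   = (0.54 / 10.15) * 100
   = 0.053202 * 100
   = 5.32 %

5.32 %


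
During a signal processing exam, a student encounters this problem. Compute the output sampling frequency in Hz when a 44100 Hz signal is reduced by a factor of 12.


Decimation reduces the sample rate:
fs_out = fs_in / M
       = 44100 / 12
       = 3675.0 Hz

3675.0 Hz


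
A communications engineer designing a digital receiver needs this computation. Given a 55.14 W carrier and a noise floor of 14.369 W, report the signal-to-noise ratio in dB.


SNR in decibels:
SNR = 10 * log10(Ps / Pn)
    = 10 * log10(55.14 / 14.369)
    = 10 * log10(3.8374)
    = 10 * 0.584
    = 5.84 dB

5.84 dB


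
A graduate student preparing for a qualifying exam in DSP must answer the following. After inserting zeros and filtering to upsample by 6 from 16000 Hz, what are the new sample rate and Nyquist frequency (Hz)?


Step 1 — output sample rate after interpolation by L:
fs_out = L * fs_in = 6 * 16000 = 96000 Hz

Step 2 — Nyquist frequency of the output stream:
f_Nyq = fs_out / 2 = 96000 / 2 = 48000.0 Hz

fs_out = 96000 Hz; f_Nyquist = 48000.0 Hz


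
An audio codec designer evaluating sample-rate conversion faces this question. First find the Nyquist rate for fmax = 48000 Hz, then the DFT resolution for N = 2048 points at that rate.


Step 1 — Nyquist sampling rate:
fs = 2 * fmax = 2 * 48000 = 96000 Hz

Step 2 — DFT bin spacing:
df = fs / N = 96000 / 2048 = 46.875 Hz

46.875 Hz


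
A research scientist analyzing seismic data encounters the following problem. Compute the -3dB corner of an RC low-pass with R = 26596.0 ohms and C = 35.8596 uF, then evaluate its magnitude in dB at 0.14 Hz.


Step 1 — cutoff frequency:
fc = 1 / (2*pi*R*C)
C = 35.8596 uF = 3.58596e-05 F
fc = 1 / (2*pi*26596.0*3.58596e-05)
   = 0.166878 Hz

Step 2 — magnitude at f = 0.14 Hz:
|H(f)| = 1 / sqrt(1 + (f/fc)^2)
f/fc = 0.14 / 0.166878 = 0.838936
|H| = 1 / sqrt(1 + 0.703814) = 0.7661061
|H|_dB = 20*log10(0.7661061) = -2.31 dB

fc = 0.166878 Hz; |H(0.14 Hz)| = -2.31 dB


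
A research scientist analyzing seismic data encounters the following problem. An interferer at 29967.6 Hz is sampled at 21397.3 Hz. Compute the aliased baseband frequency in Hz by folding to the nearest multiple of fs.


Compute the nearest integer multiple of fs to the signal:
n = round(29967.6 / 21397.3) = 1
f_alias = |29967.6 - 1 * 21397.3|
        = |29967.6 - 21397.3|
        = 8570.3 Hz

8570.3


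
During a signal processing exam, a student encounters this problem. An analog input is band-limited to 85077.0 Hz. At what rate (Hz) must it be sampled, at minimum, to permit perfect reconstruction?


The Nyquist rate is twice the maximum frequency component.
fs_min = 2 * fmax
      = 2 * 85077.0
      = 170154.0 Hz

170154.0


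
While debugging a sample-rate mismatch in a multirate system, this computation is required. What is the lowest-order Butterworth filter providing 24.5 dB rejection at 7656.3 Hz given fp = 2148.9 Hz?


Butterworth filter order formula:
n = log10(10^(A/10) - 1) / (2 * log10(f_stop/f_pass))
10^(24.5/10) - 1 = 280.8383
f_stop/f_pass = 7656.3 / 2148.9 = 3.5629
n = 2.2186 -> ceil = 3

3


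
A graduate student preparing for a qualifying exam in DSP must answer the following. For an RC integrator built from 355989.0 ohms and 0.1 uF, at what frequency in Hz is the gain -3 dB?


Cutoff frequency of a first-order RC filter:
fc = 1 / (2 * pi * R * C)
C = 0.1 uF = 1e-07 F
fc = 1 / (2 * pi * 355989.0 * 1e-07)
   = 1 / 0.22367448543176
   = 4.470783 Hz

4.470783 Hz


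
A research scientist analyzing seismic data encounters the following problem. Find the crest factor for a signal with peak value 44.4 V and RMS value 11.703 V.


Crest factor is the ratio of peak to RMS:
CF = V_peak / V_rms
   = 44.4 / 11.703
   = 3.7939

3.7939


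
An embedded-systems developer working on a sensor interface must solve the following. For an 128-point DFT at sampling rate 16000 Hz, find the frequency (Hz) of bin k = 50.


Frequency of DFT bin k:
f_k = k * fs / N
    = 50 * 16000 / 128
    = 800000 / 128
    = 6250.0 Hz

6250.0 Hz


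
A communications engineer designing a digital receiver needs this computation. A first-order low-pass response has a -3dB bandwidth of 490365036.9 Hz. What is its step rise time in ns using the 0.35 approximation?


Rise time from bandwidth relationship:
tr = 0.35 / BW
   = 0.35 / 490365036.9
   = 7.137539866e-10 s
   = 0.7138 ns

0.7138 ns


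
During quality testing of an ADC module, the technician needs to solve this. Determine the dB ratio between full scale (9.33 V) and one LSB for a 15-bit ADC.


Dynamic range from full-scale to LSB:
V_min = V_max / 2^bits = 9.33 / 2^15
DR = 20 * log10(V_max / V_min)
   = 20 * log10(2^15)
   = 20 * 15 * log10(2)
   = 90.31 dB

90.31 dB


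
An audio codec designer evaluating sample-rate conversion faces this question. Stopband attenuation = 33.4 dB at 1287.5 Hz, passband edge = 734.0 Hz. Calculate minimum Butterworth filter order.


Butterworth filter order formula:
n = log10(10^(A/10) - 1) / (2 * log10(f_stop/f_pass))
10^(33.4/10) - 1 = 2186.7616
f_stop/f_pass = 1287.5 / 734.0 = 1.7541
n = 6.8424 -> ceil = 7

7


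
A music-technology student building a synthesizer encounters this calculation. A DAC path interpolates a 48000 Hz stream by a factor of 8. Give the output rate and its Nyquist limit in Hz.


Step 1 — output sample rate after interpolation by L:
fs_out = L * fs_in = 8 * 48000 = 384000 Hz

Step 2 — Nyquist frequency of the output stream:
f_Nyq = fs_out / 2 = 384000 / 2 = 192000.0 Hz

fs_out = 384000 Hz; f_Nyquist = 192000.0 Hz


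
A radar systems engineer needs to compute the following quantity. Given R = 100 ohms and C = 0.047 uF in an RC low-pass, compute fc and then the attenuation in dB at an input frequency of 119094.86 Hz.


Step 1 — cutoff frequency:
fc = 1 / (2*pi*R*C)
C = 0.047 uF = 4.7e-08 F
fc = 1 / (2*pi*100*4.7e-08)
   = 33862.754 Hz

Step 2 — magnitude at f = 119094.86 Hz:
|H(f)| = 1 / sqrt(1 + (f/fc)^2)
f/fc = 119094.86 / 33862.754 = 3.516987
|H| = 1 / sqrt(1 + 12.369198) = 0.2734937
|H|_dB = 20*log10(0.2734937) = -11.26 dB

fc = 33862.754 Hz; |H(119094.86 Hz)| = -11.26 dB


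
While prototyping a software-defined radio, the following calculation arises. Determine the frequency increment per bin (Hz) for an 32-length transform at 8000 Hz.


DFT frequency resolution:
df = fs / N
   = 8000 / 32
   = 250.0 Hz

250.0 Hz


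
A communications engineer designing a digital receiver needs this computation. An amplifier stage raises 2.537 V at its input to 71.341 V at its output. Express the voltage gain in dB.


Voltage gain in dB:
G = 20 * log10(Vout / Vin)
  = 20 * log10(71.341 / 2.537)
  = 20 * log10(28.120221)
  = 20 * 1.449019
  = 28.98 dB

28.98 dB


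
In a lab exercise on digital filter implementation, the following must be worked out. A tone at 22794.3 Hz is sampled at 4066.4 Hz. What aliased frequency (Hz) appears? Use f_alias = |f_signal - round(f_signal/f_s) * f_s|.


Compute the nearest integer multiple of fs to the signal:
n = round(22794.3 / 4066.4) = 6
f_alias = |22794.3 - 6 * 4066.4|
        = |22794.3 - 24398.4|
        = 1604.1 Hz

1604.1


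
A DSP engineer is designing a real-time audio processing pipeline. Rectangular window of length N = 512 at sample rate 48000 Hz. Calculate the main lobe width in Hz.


Main lobe width for a rectangular window:
Width = 2 * fs / N
      = 2 * 48000 / 512
      = 96000 / 512
      = 187.5 Hz

187.5 Hz


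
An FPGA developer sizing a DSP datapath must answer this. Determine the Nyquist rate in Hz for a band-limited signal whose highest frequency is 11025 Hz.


The Nyquist rate is twice the maximum frequency component.
fs_min = 2 * fmax
      = 2 * 11025
      = 22050 Hz

22050


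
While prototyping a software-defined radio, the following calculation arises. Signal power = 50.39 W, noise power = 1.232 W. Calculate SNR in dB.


SNR in decibels:
SNR = 10 * log10(Ps / Pn)
    = 10 * log10(50.39 / 1.232)
    = 10 * log10(40.901)
    = 10 * 1.6117
    = 16.12 dB

16.12 dB


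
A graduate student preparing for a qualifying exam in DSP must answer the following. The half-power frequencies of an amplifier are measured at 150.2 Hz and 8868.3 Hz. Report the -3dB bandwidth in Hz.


Bandwidth is the difference of -3dB frequencies:
BW = f_high - f_low
   = 8868.3 - 150.2
   = 8718.1 Hz

8718.1 Hz


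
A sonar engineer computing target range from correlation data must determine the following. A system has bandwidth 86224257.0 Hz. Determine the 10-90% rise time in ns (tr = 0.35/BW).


Rise time from bandwidth relationship:
tr = 0.35 / BW
   = 0.35 / 86224257.0
   = 4.059182557e-09 s
   = 4.0592 ns

4.0592 ns


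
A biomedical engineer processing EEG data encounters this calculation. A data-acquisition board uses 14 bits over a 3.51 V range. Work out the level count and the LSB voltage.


Step 1 — number of quantization levels:
L = 2^N = 2^14 = 16384

Step 2 — LSB step size:
delta = Vfs / L
      = 3.51 / 16384
      = 0.00021423 V

Levels = 16384; step size = 0.00021423 V


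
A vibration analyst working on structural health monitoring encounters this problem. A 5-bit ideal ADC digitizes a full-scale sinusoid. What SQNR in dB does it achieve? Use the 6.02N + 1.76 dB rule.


Theoretical SNR for a full-scale sinusoid:
SNR = 6.02 * N + 1.76
    = 6.02 * 5 + 1.76
    = 30.1 + 1.76
    = 31.86 dB

31.86 dB


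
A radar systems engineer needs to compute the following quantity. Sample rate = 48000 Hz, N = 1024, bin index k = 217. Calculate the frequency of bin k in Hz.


Frequency of DFT bin k:
f_k = k * fs / N
    = 217 * 48000 / 1024
    = 10416000 / 1024
    = 10171.875 Hz

10171.875 Hz


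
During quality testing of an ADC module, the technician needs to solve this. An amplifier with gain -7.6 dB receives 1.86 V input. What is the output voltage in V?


Output voltage from dB gain:
V_out = V_in * 10^(gain_dB / 20)
      = 1.86 * 10^(-7.6 / 20)
      = 1.86 * 0.416869
      = 0.7754 V

0.7754 V


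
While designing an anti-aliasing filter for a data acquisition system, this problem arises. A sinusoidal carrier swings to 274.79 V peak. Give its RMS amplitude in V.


RMS voltage for a sinusoidal waveform:
V_rms = V_peak / sqrt(2)
      = 274.79 / 1.414214
      = 194.306 V

194.306 V


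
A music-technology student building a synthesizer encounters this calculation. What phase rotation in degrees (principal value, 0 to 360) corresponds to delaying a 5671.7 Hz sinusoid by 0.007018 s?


Phase shift from frequency and time delay:
phi = 360 * f * t_delay
    = 360 * 5671.7 * 0.007018
    = 14329.44 degrees
    mod 360 = 289.44 degrees

289.44 degrees


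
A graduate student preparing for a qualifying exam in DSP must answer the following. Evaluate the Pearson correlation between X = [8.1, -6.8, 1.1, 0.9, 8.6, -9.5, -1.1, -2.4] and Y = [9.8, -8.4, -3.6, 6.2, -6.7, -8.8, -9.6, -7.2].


Pearson correlation coefficient (population):
r = cov(X,Y) / (std(X) * std(Y))
Mean X = -0.1375, Mean Y = -3.5375
Cov(X,Y) = 23.506094
Std(X) = 5.967608, Std(Y) = 6.930176
r = 0.5684

0.5684


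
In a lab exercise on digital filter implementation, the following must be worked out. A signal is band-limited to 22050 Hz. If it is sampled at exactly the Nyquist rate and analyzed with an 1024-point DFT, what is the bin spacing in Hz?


Step 1 — Nyquist sampling rate:
fs = 2 * fmax = 2 * 22050 = 44100 Hz

Step 2 — DFT bin spacing:
df = fs / N = 44100 / 1024 = 43.0664 Hz

43.0664 Hz


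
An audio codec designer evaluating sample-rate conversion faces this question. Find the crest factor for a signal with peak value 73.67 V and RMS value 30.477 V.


Crest factor is the ratio of peak to RMS:
CF = V_peak / V_rms
   = 73.67 / 30.477
   = 2.4172

2.4172


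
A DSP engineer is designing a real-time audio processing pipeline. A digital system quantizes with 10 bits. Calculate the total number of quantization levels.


Number of quantization levels = 2^N
= 2^10
= 1024

1024


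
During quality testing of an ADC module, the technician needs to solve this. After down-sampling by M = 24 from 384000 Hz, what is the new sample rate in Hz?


Decimation reduces the sample rate:
fs_out = fs_in / M
       = 384000 / 24
       = 16000.0 Hz

16000.0 Hz


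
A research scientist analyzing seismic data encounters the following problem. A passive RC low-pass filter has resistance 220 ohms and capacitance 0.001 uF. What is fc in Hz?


Cutoff frequency of a first-order RC filter:
fc = 1 / (2 * pi * R * C)
C = 0.001 uF = 1e-09 F
fc = 1 / (2 * pi * 220 * 1e-09)
   = 1 / 1.3823007675795e-06
   = 723431.559509 Hz

723431.559509 Hz


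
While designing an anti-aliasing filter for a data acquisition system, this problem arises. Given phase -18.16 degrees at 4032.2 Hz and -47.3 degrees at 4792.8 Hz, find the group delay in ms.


Group delay from phase difference:
tau = -d(phi)/d(omega)
d(phi) = -29.14 deg = -0.508589 rad
d(omega) = 2*pi*(4792.8 - 4032.2) = 4778.9907 rad/s
tau = -(-0.508589) / 4778.9907
    = 0.1064 ms

0.1064 ms


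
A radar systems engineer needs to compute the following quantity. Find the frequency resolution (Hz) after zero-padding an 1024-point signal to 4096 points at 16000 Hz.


Frequency resolution after zero-padding:
N_padded = 1024 * 4 = 4096
df = fs / N_padded
   = 16000 / 4096
   = 3.9062 Hz

3.9062 Hz


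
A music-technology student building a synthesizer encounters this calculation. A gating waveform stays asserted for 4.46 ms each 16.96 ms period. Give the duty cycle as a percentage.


Duty cycle as a percentage:
DC = (t_on / T) * 100
   = (4.46 / 16.96) * 100
   = 0.262972 * 100
   = 26.3 %

26.3 %


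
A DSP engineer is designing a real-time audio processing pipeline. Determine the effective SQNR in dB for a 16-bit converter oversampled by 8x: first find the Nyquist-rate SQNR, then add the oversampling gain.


Step 1 — baseline SQNR at Nyquist:
SQNR_base = 6.02*N + 1.76
          = 6.02*16 + 1.76
          = 98.08 dB

Step 2 — oversampling processing gain:
G = 10*log10(OSR) = 10*log10(8) = 9.03 dB

Step 3 — total:
SQNR_total = 98.08 + 9.03 = 107.11 dB

Base SQNR = 98.08 dB; oversampled SQNR = 107.11 dB


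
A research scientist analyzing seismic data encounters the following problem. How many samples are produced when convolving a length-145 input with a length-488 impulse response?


Linear convolution output length:
L = N + M - 1
  = 145 + 488 - 1
  = 632 samples

632


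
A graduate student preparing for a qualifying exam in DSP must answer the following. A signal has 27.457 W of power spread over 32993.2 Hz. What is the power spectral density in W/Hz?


Power spectral density:
PSD = P / BW
    = 27.457 / 32993.2
    = 0.0008322 W/Hz

0.0008322 W/Hz


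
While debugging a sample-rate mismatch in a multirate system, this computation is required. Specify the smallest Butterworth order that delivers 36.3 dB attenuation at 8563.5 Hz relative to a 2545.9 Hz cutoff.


Butterworth filter order formula:
n = log10(10^(A/10) - 1) / (2 * log10(f_stop/f_pass))
10^(36.3/10) - 1 = 4264.7952
f_stop/f_pass = 8563.5 / 2545.9 = 3.3636
n = 3.4452 -> ceil = 4

4


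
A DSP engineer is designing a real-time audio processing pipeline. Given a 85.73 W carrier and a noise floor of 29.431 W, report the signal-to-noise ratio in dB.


SNR in decibels:
SNR = 10 * log10(Ps / Pn)
    = 10 * log10(85.73 / 29.431)
    = 10 * log10(2.9129)
    = 10 * 0.4643
    = 4.64 dB

4.64 dB


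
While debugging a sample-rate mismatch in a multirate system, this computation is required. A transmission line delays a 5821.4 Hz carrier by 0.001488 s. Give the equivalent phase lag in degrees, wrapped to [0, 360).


Phase shift from frequency and time delay:
phi = 360 * f * t_delay
    = 360 * 5821.4 * 0.001488
    = 3118.41 degrees
    mod 360 = 238.41 degrees

238.41 degrees


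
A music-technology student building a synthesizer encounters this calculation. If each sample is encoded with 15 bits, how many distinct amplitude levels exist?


Number of quantization levels = 2^N
= 2^15
= 32768

32768


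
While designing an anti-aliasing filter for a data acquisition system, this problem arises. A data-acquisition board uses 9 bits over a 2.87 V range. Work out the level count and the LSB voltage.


Step 1 — number of quantization levels:
L = 2^N = 2^9 = 512

Step 2 — LSB step size:
delta = Vfs / L
      = 2.87 / 512
      = 0.00560547 V

Levels = 512; step size = 0.00560547 V


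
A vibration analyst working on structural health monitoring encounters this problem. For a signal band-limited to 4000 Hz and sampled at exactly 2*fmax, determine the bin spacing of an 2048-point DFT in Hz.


Step 1 — Nyquist sampling rate:
fs = 2 * fmax = 2 * 4000 = 8000 Hz

Step 2 — DFT bin spacing:
df = fs / N = 8000 / 2048 = 3.9062 Hz

3.9062 Hz


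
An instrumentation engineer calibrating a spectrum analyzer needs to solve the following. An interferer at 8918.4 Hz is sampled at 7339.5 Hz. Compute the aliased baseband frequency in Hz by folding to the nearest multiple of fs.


Compute the nearest integer multiple of fs to the signal:
n = round(8918.4 / 7339.5) = 1
f_alias = |8918.4 - 1 * 7339.5|
        = |8918.4 - 7339.5|
        = 1578.9 Hz

1578.9


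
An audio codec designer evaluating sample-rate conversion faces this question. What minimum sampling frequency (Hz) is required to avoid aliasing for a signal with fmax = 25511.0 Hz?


The Nyquist rate is twice the maximum frequency component.
fs_min = 2 * fmax
      = 2 * 25511.0
      = 51022.0 Hz

51022.0


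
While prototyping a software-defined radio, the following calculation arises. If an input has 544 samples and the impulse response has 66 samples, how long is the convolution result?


Linear convolution output length:
L = N + M - 1
  = 544 + 66 - 1
  = 609 samples

609


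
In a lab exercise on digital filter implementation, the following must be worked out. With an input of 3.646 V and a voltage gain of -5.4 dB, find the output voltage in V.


Output voltage from dB gain:
V_out = V_in * 10^(gain_dB / 20)
      = 3.646 * 10^(-5.4 / 20)
      = 3.646 * 0.537032
      = 1.958 V

1.958 V


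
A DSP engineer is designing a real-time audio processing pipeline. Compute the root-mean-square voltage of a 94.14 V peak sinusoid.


RMS voltage for a sinusoidal waveform:
V_rms = V_peak / sqrt(2)
      = 94.14 / 1.414214
      = 66.567 V

66.567 V


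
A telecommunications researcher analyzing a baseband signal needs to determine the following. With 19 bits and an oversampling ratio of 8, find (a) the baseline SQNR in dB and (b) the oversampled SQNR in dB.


Step 1 — baseline SQNR at Nyquist:
SQNR_base = 6.02*N + 1.76
          = 6.02*19 + 1.76
          = 116.14 dB

Step 2 — oversampling processing gain:
G = 10*log10(OSR) = 10*log10(8) = 9.03 dB

Step 3 — total:
SQNR_total = 116.14 + 9.03 = 125.17 dB

Base SQNR = 116.14 dB; oversampled SQNR = 125.17 dB


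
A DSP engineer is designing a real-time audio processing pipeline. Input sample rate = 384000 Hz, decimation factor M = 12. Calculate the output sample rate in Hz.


Decimation reduces the sample rate:
fs_out = fs_in / M
       = 384000 / 12
       = 32000.0 Hz

32000.0 Hz


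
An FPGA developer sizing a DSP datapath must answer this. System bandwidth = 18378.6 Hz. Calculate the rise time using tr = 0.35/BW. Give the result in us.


Rise time from bandwidth relationship:
tr = 0.35 / BW
   = 0.35 / 18378.6
   = 1.9043888e-05 s
   = 19.0439 us

19.0439 us


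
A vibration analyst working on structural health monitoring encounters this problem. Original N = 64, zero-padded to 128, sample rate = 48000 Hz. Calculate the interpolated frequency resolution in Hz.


Frequency resolution after zero-padding:
N_padded = 64 * 2 = 128
df = fs / N_padded
   = 48000 / 128
   = 375.0 Hz

375.0 Hz


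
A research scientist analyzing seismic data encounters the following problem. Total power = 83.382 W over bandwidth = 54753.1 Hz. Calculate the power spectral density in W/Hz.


Power spectral density:
PSD = P / BW
    = 83.382 / 54753.1
    = 0.00152287 W/Hz

0.00152287 W/Hz


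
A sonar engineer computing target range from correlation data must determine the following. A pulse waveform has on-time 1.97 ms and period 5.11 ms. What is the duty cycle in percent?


Duty cycle as a percentage:
DC = (t_on / T) * 100
   = (1.97 / 5.11) * 100
   = 0.385519 * 100
   = 38.55 %

38.55 %


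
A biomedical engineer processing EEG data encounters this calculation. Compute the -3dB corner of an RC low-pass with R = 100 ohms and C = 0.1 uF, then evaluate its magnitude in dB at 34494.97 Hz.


Step 1 — cutoff frequency:
fc = 1 / (2*pi*R*C)
C = 0.1 uF = 1e-07 F
fc = 1 / (2*pi*100*1e-07)
   = 15915.494 Hz

Step 2 — magnitude at f = 34494.97 Hz:
|H(f)| = 1 / sqrt(1 + (f/fc)^2)
f/fc = 34494.97 / 15915.494 = 2.167383
|H| = 1 / sqrt(1 + 4.697549) = 0.418944
|H|_dB = 20*log10(0.418944) = -7.56 dB

fc = 15915.494 Hz; |H(34494.97 Hz)| = -7.56 dB


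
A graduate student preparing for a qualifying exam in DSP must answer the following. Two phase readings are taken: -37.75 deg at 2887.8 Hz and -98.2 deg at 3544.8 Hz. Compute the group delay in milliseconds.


Group delay from phase difference:
tau = -d(phi)/d(omega)
d(phi) = -60.45 deg = -1.055052 rad
d(omega) = 2*pi*(3544.8 - 2887.8) = 4128.0527 rad/s
tau = -(-1.055052) / 4128.0527
    = 0.2556 ms

0.2556 ms


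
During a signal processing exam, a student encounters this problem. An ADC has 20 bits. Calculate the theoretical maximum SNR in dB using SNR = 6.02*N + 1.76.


Theoretical SNR for a full-scale sinusoid:
SNR = 6.02 * N + 1.76
    = 6.02 * 20 + 1.76
    = 120.4 + 1.76
    = 122.16 dB

122.16 dB


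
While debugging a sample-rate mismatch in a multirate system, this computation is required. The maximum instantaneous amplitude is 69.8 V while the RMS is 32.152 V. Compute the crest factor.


Crest factor is the ratio of peak to RMS:
CF = V_peak / V_rms
   = 69.8 / 32.152
   = 2.1709

2.1709


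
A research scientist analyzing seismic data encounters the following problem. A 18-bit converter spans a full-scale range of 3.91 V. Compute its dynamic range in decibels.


Dynamic range from full-scale to LSB:
V_min = V_max / 2^bits = 3.91 / 2^18
DR = 20 * log10(V_max / V_min)
   = 20 * log10(2^18)
   = 20 * 18 * log10(2)
   = 108.37 dB

108.37 dB


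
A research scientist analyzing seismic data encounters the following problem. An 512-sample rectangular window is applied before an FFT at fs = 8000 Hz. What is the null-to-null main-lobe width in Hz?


Main lobe width for a rectangular window:
Width = 2 * fs / N
      = 2 * 8000 / 512
      = 16000 / 512
      = 31.25 Hz

31.25 Hz


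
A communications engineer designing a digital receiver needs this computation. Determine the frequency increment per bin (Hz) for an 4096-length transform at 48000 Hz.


DFT frequency resolution:
df = fs / N
   = 48000 / 4096
   = 11.7188 Hz

11.7188 Hz


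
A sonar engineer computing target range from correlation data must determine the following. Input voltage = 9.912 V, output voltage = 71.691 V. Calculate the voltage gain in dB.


Voltage gain in dB:
G = 20 * log10(Vout / Vin)
  = 20 * log10(71.691 / 9.912)
  = 20 * log10(7.232748)
  = 20 * 0.859303
  = 17.19 dB

17.19 dB


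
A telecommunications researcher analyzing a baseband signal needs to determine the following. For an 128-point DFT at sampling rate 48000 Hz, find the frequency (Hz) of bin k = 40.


Frequency of DFT bin k:
f_k = k * fs / N
    = 40 * 48000 / 128
    = 1920000 / 128
    = 15000.0 Hz

15000.0 Hz


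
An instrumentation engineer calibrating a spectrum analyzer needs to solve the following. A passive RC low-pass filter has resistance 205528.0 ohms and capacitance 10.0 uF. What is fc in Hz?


Cutoff frequency of a first-order RC filter:
fc = 1 / (2 * pi * R * C)
C = 10.0 uF = 1e-05 F
fc = 1 / (2 * pi * 205528.0 * 1e-05)
   = 1 / 12.91370509814
   = 0.077437 Hz

0.077437 Hz


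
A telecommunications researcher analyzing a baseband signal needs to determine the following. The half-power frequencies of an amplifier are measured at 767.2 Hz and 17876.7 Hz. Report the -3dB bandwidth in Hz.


Bandwidth is the difference of -3dB frequencies:
BW = f_high - f_low
   = 17876.7 - 767.2
   = 17109.5 Hz

17109.5 Hz


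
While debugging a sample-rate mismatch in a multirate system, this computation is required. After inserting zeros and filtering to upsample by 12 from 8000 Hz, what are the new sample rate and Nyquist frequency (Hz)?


Step 1 — output sample rate after interpolation by L:
fs_out = L * fs_in = 12 * 8000 = 96000 Hz

Step 2 — Nyquist frequency of the output stream:
f_Nyq = fs_out / 2 = 96000 / 2 = 48000.0 Hz

fs_out = 96000 Hz; f_Nyquist = 48000.0 Hz


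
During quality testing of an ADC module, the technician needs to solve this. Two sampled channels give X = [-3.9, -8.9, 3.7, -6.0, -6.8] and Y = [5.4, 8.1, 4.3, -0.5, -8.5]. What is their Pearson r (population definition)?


Pearson correlation coefficient (population):
r = cov(X,Y) / (std(X) * std(Y))
Mean X = -4.38, Mean Y = 1.76
Cov(X,Y) = 4.4208
Std(X) = 4.345757, Std(Y) = 5.835615
r = 0.1743

0.1743


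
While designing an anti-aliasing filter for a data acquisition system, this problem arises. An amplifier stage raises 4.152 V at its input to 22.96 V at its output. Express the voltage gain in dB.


Voltage gain in dB:
G = 20 * log10(Vout / Vin)
  = 20 * log10(22.96 / 4.152)
  = 20 * log10(5.529865)
  = 20 * 0.742715
  = 14.85 dB

14.85 dB


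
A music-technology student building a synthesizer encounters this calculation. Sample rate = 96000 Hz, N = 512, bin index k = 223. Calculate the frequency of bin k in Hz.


Frequency of DFT bin k:
f_k = k * fs / N
    = 223 * 96000 / 512
    = 21408000 / 512
    = 41812.5 Hz

41812.5 Hz


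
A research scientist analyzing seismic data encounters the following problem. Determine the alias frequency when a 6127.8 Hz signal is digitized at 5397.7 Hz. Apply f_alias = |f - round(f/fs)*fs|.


Compute the nearest integer multiple of fs to the signal:
n = round(6127.8 / 5397.7) = 1
f_alias = |6127.8 - 1 * 5397.7|
        = |6127.8 - 5397.7|
        = 730.1 Hz

730.1


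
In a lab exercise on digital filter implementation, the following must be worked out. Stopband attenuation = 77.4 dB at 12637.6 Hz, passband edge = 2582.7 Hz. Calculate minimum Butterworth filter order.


Butterworth filter order formula:
n = log10(10^(A/10) - 1) / (2 * log10(f_stop/f_pass))
10^(77.4/10) - 1 = 54954086.3858
f_stop/f_pass = 12637.6 / 2582.7 = 4.8932
n = 5.612 -> ceil = 6

6


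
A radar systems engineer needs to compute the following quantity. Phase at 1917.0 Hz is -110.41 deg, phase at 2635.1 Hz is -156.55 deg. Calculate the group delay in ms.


Group delay from phase difference:
tau = -d(phi)/d(omega)
d(phi) = -46.14 deg = -0.805295 rad
d(omega) = 2*pi*(2635.1 - 1917.0) = 4511.9554 rad/s
tau = -(-0.805295) / 4511.9554
    = 0.1785 ms

0.1785 ms


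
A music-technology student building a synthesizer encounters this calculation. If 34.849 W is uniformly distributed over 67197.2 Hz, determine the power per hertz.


Power spectral density:
PSD = P / BW
    = 34.849 / 67197.2
    = 0.00051861 W/Hz

0.00051861 W/Hz


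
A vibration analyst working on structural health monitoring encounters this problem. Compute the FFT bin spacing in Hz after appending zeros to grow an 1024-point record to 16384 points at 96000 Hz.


Frequency resolution after zero-padding:
N_padded = 1024 * 16 = 16384
df = fs / N_padded
   = 96000 / 16384
   = 5.8594 Hz

5.8594 Hz


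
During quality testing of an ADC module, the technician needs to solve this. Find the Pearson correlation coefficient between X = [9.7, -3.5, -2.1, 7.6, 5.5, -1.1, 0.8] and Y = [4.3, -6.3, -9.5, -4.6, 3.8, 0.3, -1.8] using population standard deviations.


Pearson correlation coefficient (population):
r = cov(X,Y) / (std(X) * std(Y))
Mean X = 2.4143, Mean Y = -1.9714
Cov(X,Y) = 14.456735
Std(X) = 4.778054, Std(Y) = 4.783219
r = 0.6326

0.6326


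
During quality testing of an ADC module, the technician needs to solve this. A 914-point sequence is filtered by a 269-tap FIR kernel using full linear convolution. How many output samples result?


Linear convolution output length:
L = N + M - 1
  = 914 + 269 - 1
  = 1182 samples

1182


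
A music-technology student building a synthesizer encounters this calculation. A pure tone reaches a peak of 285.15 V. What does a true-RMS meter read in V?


RMS voltage for a sinusoidal waveform:
V_rms = V_peak / sqrt(2)
      = 285.15 / 1.414214
      = 201.631 V

201.631 V


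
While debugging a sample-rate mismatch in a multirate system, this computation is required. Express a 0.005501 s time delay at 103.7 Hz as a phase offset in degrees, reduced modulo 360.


Phase shift from frequency and time delay:
phi = 360 * f * t_delay
    = 360 * 103.7 * 0.005501
    = 205.36 degrees
    mod 360 = 205.36 degrees

205.36 degrees


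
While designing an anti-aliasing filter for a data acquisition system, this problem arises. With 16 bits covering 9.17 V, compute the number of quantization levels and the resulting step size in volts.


Step 1 — number of quantization levels:
L = 2^N = 2^16 = 65536

Step 2 — LSB step size:
delta = Vfs / L
      = 9.17 / 65536
      = 0.00013992 V

Levels = 65536; step size = 0.00013992 V


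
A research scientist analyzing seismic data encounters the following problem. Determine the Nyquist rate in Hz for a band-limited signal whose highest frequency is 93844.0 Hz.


The Nyquist rate is twice the maximum frequency component.
fs_min = 2 * fmax
      = 2 * 93844.0
      = 187688.0 Hz

187688.0


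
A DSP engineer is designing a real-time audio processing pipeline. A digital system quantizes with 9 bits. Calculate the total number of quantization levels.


Number of quantization levels = 2^N
= 2^9
= 512

512


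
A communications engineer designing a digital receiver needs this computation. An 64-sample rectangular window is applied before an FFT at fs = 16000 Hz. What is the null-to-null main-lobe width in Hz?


Main lobe width for a rectangular window:
Width = 2 * fs / N
      = 2 * 16000 / 64
      = 32000 / 64
      = 500.0 Hz

500.0 Hz


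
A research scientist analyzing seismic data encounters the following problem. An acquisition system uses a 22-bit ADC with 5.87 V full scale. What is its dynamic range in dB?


Dynamic range from full-scale to LSB:
V_min = V_max / 2^bits = 5.87 / 2^22
DR = 20 * log10(V_max / V_min)
   = 20 * log10(2^22)
   = 20 * 22 * log10(2)
   = 132.45 dB

132.45 dB


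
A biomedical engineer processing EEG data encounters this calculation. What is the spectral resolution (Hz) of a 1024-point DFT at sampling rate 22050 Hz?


DFT frequency resolution:
df = fs / N
   = 22050 / 1024
   = 21.5332 Hz

21.5332 Hz


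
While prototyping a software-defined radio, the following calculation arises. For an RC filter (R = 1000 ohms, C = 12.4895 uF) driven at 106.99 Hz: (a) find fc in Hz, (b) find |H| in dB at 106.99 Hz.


Step 1 — cutoff frequency:
fc = 1 / (2*pi*R*C)
C = 12.4895 uF = 1.24895e-05 F
fc = 1 / (2*pi*1000*1.24895e-05)
   = 12.7431 Hz

Step 2 — magnitude at f = 106.99 Hz:
|H(f)| = 1 / sqrt(1 + (f/fc)^2)
f/fc = 106.99 / 12.7431 = 8.395916
|H| = 1 / sqrt(1 + 70.491405) = 0.1182696
|H|_dB = 20*log10(0.1182696) = -18.54 dB

fc = 12.7431 Hz; |H(106.99 Hz)| = -18.54 dB


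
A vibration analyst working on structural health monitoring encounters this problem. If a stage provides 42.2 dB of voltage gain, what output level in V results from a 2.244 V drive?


Output voltage from dB gain:
V_out = V_in * 10^(gain_dB / 20)
      = 2.244 * 10^(42.2 / 20)
      = 2.244 * 128.824955
      = 289.0832 V

289.0832 V


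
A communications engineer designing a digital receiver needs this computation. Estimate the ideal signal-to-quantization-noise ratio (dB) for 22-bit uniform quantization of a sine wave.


Theoretical SNR for a full-scale sinusoid:
SNR = 6.02 * N + 1.76
    = 6.02 * 22 + 1.76
    = 132.44 + 1.76
    = 134.2 dB

134.2 dB


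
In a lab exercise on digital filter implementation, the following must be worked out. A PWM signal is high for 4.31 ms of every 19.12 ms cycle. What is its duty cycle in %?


Duty cycle as a percentage:
DC = (t_on / T) * 100
   = (4.31 / 19.12) * 100
   = 0.225418 * 100
   = 22.54 %

22.54 %


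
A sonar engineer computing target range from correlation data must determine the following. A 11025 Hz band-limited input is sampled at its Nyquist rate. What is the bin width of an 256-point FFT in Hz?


Step 1 — Nyquist sampling rate:
fs = 2 * fmax = 2 * 11025 = 22050 Hz

Step 2 — DFT bin spacing:
df = fs / N = 22050 / 256 = 86.1328 Hz

86.1328 Hz


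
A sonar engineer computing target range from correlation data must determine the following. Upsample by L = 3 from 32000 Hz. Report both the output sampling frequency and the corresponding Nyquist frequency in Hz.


Step 1 — output sample rate after interpolation by L:
fs_out = L * fs_in = 3 * 32000 = 96000 Hz

Step 2 — Nyquist frequency of the output stream:
f_Nyq = fs_out / 2 = 96000 / 2 = 48000.0 Hz

fs_out = 96000 Hz; f_Nyquist = 48000.0 Hz


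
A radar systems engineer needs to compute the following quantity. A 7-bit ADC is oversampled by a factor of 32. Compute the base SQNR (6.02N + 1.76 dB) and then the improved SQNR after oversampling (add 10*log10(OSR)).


Step 1 — baseline SQNR at Nyquist:
SQNR_base = 6.02*N + 1.76
          = 6.02*7 + 1.76
          = 43.9 dB

Step 2 — oversampling processing gain:
G = 10*log10(OSR) = 10*log10(32) = 15.05 dB

Step 3 — total:
SQNR_total = 43.9 + 15.05 = 58.95 dB

Base SQNR = 43.9 dB; oversampled SQNR = 58.95 dB


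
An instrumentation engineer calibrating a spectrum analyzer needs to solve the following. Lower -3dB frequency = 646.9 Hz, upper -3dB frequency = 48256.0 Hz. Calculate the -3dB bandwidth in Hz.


Bandwidth is the difference of -3dB frequencies:
BW = f_high - f_low
   = 48256.0 - 646.9
   = 47609.1 Hz

47609.1 Hz


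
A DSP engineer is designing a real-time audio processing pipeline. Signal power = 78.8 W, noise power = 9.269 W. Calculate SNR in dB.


SNR in decibels:
SNR = 10 * log10(Ps / Pn)
    = 10 * log10(78.8 / 9.269)
    = 10 * log10(8.5015)
    = 10 * 0.9295
    = 9.29 dB

9.29 dB


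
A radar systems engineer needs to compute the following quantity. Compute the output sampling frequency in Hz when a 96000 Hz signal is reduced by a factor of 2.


Decimation reduces the sample rate:
fs_out = fs_in / M
       = 96000 / 2
       = 48000.0 Hz

48000.0 Hz


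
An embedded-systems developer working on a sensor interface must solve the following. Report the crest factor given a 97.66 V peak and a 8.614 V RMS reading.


Crest factor is the ratio of peak to RMS:
CF = V_peak / V_rms
   = 97.66 / 8.614
   = 11.3374

11.3374


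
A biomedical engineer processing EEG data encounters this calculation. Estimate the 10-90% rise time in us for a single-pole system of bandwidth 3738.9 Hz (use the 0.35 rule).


Rise time from bandwidth relationship:
tr = 0.35 / BW
   = 0.35 / 3738.9
   = 9.361042018e-05 s
   = 93.6104 us

93.6104 us


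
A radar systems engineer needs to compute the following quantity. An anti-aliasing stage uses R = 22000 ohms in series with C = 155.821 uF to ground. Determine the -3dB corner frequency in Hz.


Cutoff frequency of a first-order RC filter:
fc = 1 / (2 * pi * R * C)
C = 155.821 uF = 0.000155821 F
fc = 1 / (2 * pi * 22000 * 0.000155821)
   = 1 / 21.539148790501
   = 0.046427 Hz

0.046427 Hz


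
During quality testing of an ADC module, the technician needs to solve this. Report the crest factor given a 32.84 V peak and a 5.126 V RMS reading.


Crest factor is the ratio of peak to RMS:
CF = V_peak / V_rms
   = 32.84 / 5.126
   = 6.4066

6.4066


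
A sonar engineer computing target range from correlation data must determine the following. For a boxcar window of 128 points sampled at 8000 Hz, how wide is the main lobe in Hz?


Main lobe width for a rectangular window:
Width = 2 * fs / N
      = 2 * 8000 / 128
      = 16000 / 128
      = 125.0 Hz

125.0 Hz


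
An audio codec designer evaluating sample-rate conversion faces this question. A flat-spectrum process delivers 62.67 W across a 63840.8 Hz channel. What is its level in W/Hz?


Power spectral density:
PSD = P / BW
    = 62.67 / 63840.8
    = 0.00098166 W/Hz

0.00098166 W/Hz


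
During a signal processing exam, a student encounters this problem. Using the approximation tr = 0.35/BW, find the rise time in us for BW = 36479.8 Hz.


Rise time from bandwidth relationship:
tr = 0.35 / BW
   = 0.35 / 36479.8
   = 9.594350846e-06 s
   = 9.5944 us

9.5944 us


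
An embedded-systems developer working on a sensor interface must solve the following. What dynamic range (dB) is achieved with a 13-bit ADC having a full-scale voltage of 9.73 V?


Dynamic range from full-scale to LSB:
V_min = V_max / 2^bits = 9.73 / 2^13
DR = 20 * log10(V_max / V_min)
   = 20 * log10(2^13)
   = 20 * 13 * log10(2)
   = 78.27 dB

78.27 dB


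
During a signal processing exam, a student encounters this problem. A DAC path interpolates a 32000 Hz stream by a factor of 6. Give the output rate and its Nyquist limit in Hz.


Step 1 — output sample rate after interpolation by L:
fs_out = L * fs_in = 6 * 32000 = 192000 Hz

Step 2 — Nyquist frequency of the output stream:
f_Nyq = fs_out / 2 = 192000 / 2 = 96000.0 Hz

fs_out = 192000 Hz; f_Nyquist = 96000.0 Hz


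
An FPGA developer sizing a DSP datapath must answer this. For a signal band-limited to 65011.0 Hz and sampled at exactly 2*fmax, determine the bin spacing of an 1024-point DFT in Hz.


Step 1 — Nyquist sampling rate:
fs = 2 * fmax = 2 * 65011.0 = 130022.0 Hz

Step 2 — DFT bin spacing:
df = fs / N = 130022.0 / 1024 = 126.9746 Hz

126.9746 Hz
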